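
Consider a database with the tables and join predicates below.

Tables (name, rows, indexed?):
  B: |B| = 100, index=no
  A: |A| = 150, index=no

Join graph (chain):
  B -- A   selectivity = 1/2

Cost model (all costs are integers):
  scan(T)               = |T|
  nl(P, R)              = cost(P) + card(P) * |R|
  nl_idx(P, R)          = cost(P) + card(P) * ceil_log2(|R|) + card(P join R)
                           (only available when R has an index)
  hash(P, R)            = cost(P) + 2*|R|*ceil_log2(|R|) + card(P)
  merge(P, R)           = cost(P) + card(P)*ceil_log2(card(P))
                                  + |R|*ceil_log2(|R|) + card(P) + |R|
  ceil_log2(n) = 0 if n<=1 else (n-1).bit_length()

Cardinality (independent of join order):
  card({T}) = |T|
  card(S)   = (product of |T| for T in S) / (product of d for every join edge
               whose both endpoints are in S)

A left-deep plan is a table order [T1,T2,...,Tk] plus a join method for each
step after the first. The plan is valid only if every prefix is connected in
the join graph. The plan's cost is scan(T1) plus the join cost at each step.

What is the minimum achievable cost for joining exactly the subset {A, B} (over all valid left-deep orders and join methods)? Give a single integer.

Selinger DP over subsets of {A,B}:
  {B}: scan cost=100, card=100
  {A}: scan cost=150, card=150
  {AB}: card=7500; try (B,hash)→1700, (A,merge)→2250, (B,merge)→2300, (A,hash)→2600, (A,nl)→15100, (B,nl)→15150; best=1700 via (B,hash)

1700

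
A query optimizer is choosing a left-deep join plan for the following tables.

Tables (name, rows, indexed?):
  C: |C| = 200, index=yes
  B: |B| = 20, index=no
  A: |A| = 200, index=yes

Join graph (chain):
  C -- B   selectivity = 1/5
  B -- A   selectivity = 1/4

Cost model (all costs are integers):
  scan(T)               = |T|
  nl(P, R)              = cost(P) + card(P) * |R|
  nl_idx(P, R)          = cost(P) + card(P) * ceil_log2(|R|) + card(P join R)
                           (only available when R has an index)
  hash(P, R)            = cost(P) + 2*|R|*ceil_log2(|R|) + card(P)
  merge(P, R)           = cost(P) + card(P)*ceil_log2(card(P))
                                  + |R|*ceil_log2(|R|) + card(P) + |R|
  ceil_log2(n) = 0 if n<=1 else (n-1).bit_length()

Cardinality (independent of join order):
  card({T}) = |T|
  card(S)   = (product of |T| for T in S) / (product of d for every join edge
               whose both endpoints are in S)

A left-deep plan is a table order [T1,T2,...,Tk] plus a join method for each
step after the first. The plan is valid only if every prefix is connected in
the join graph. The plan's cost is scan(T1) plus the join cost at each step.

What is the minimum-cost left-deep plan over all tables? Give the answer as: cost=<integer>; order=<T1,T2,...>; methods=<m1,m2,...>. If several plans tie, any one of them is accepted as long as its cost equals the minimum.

Selinger DP (subsets sized 1..n):
  {C}: scan cost=200, card=200
  {B}: scan cost=20, card=20
  {A}: scan cost=200, card=200
  {BC}: card=800; try (B,hash)→600, (C,nl_idx)→980, (C,merge)→1940, (B,merge)→2120, (C,hash)→3240, (C,nl)→4020 …(+1); best=600 via (B,hash)
  {AB}: card=1000; try (B,hash)→600, (A,nl_idx)→1180, (A,merge)→1940, (B,merge)→2120, (A,hash)→3240, (A,nl)→4020 …(+1); best=600 via (B,hash)
  {ABC}: card=40000; try (A,hash)→4600, (C,hash)→4800, (A,merge)→11200, (C,merge)→13400, (A,nl_idx)→47000, (C,nl_idx)→48600 …(+2); best=4600 via (A,hash)

cost=4600; order=C,B,A; methods=hash,hash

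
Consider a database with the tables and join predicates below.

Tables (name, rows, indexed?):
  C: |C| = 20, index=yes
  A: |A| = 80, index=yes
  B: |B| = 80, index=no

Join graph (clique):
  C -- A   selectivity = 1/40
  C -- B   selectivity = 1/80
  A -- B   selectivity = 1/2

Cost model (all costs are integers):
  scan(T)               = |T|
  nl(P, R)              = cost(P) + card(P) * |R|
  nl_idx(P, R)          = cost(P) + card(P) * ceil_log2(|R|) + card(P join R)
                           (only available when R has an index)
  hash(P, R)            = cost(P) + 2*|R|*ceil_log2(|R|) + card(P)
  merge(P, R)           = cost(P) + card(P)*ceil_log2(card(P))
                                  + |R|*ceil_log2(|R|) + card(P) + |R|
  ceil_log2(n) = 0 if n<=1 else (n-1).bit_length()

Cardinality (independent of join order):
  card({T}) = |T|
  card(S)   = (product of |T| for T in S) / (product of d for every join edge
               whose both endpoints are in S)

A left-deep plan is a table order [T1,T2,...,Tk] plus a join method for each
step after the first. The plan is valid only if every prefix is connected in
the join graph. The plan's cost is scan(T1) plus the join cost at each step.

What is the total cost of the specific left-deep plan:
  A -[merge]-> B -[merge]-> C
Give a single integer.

step 1: scan A: cost=80, card=80
step 2: join B via merge
    card(P join B) = 80*80/(2) = 3200
    cost = 80 + 80*7 + 80*7 + 80 + 80 = 1360
step 3: join C via merge
    card(P join C) = 3200*20/(40*80) = 20
    cost = 1360 + 3200*12 + 20*5 + 3200 + 20 = 43080

43080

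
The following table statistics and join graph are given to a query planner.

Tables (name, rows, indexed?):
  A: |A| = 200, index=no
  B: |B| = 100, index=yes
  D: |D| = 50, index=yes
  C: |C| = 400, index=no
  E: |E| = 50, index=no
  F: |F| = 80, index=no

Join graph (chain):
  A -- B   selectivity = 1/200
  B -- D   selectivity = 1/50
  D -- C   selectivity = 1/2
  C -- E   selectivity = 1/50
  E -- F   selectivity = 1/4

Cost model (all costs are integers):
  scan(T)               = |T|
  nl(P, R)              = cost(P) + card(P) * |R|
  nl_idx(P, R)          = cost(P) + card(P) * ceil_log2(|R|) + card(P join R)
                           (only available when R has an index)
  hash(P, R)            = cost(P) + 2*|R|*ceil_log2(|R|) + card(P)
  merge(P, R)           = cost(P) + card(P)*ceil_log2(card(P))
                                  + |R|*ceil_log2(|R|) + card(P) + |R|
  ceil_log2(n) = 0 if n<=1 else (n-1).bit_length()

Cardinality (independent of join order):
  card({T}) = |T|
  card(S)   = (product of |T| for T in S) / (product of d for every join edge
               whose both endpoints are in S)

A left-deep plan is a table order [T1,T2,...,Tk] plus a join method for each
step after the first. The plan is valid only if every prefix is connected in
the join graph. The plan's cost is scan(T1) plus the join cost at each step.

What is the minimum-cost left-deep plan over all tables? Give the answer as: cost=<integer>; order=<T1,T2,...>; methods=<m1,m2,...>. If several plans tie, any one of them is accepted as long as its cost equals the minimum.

Selinger DP (subsets sized 1..n):
  {A}: scan cost=200, card=200
  {B}: scan cost=100, card=100
  {D}: scan cost=50, card=50
  {C}: scan cost=400, card=400
  {E}: scan cost=50, card=50
  {F}: scan cost=80, card=80
  {AB}: card=100; try (B,nl_idx)→1700, (B,hash)→1800, (A,merge)→2700, (B,merge)→2800, (A,hash)→3400, (A,nl)→20100 …(+1); best=1700 via (B,nl_idx)
  {BD}: card=100; try (B,nl_idx)→500, (D,hash)→800, (D,nl_idx)→800, (B,merge)→1200, (D,merge)→1250, (B,hash)→1500 …(+2); best=500 via (B,nl_idx)
  {CD}: card=10000; try (D,hash)→1400, (C,merge)→4400, (D,merge)→4750, (C,hash)→7300, (D,nl_idx)→12800, (C,nl)→20050 …(+1); best=1400 via (D,hash)
  {CE}: card=400; try (E,hash)→1400, (C,merge)→4400, (E,merge)→4750, (C,hash)→7300, (C,nl)→20050, (E,nl)→20400; best=1400 via (E,hash)
  {EF}: card=1000; try (E,hash)→760, (F,merge)→1040, (E,merge)→1070, (F,hash)→1220, (F,nl)→4050, (E,nl)→4080; best=760 via (E,hash)
  {ABD}: card=100; try (D,hash)→2400, (D,nl_idx)→2400, (D,merge)→2850, (A,merge)→3100, (A,hash)→3800, (D,nl)→6700 …(+1); best=2400 via (D,hash)
  {BCD}: card=20000; try (C,merge)→5300, (C,hash)→7800, (B,hash)→12800, (C,nl)→40500, (B,nl_idx)→91400, (B,merge)→152200 …(+1); best=5300 via (C,merge)
  {CDE}: card=10000; try (D,hash)→2400, (D,merge)→5750, (E,hash)→12000, (D,nl_idx)→13800, (D,nl)→21400, (E,merge)→151750 …(+1); best=2400 via (D,hash)
  {CEF}: card=8000; try (F,hash)→2920, (F,merge)→6040, (C,hash)→8960, (C,merge)→15760, (F,nl)→33400, (C,nl)→400760; best=2920 via (F,hash)
  {ABCD}: card=20000; try (C,merge)→7200, (C,hash)→9700, (A,hash)→28500, (C,nl)→42400, (A,merge)→327100, (A,nl)→4005300; best=7200 via (C,merge)
  {BCDE}: card=20000; try (B,hash)→13800, (E,hash)→25900, (B,nl_idx)→92400, (B,merge)→153200, (E,merge)→325650, (B,nl)→1002400 …(+1); best=13800 via (B,hash)
  {CDEF}: card=200000; try (D,hash)→11520, (F,hash)→13520, (D,merge)→115270, (F,merge)→153040, (D,nl_idx)→250920, (D,nl)→402920 …(+1); best=11520 via (D,hash)
  {ABCDE}: card=20000; try (E,hash)→27800, (A,hash)→37000, (E,merge)→327550, (A,merge)→335600, (E,nl)→1007200, (A,nl)→4013800; best=27800 via (E,hash)
  {BCDEF}: card=400000; try (F,hash)→34920, (B,hash)→212920, (F,merge)→334440, (F,nl)→1613800, (B,nl_idx)→1811520, (B,merge)→3812320 …(+1); best=34920 via (F,hash)
  {ABCDEF}: card=400000; try (F,hash)→48920, (F,merge)→348440, (A,hash)→438120, (F,nl)→1627800, (A,merge)→8036720, (A,nl)→80034920; best=48920 via (F,hash)

cost=48920; order=A,B,D,C,E,F; methods=nl_idx,hash,merge,hash,hash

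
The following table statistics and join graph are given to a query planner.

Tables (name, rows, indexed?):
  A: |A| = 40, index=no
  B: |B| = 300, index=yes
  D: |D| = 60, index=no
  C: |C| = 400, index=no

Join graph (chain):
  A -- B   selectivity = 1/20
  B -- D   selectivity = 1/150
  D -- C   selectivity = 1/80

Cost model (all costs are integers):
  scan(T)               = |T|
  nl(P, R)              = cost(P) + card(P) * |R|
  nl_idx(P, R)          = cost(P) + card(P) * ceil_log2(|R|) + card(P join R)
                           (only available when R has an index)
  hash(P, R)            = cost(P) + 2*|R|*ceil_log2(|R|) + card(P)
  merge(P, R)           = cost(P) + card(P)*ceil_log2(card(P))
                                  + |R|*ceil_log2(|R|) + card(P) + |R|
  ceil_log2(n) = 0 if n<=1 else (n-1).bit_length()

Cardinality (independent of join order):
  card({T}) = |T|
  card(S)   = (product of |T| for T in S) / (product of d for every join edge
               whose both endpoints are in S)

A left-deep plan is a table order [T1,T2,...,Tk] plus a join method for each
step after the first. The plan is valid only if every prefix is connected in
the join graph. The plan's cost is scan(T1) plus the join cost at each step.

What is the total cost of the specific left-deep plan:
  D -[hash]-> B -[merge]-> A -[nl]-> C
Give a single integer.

102760

step 1: scan D: cost=60, card=60
step 2: join B via hash
    card(P join B) = 60*300/(150) = 120
    cost = 60 + 2*300*9 + 60 = 5520
step 3: join A via merge
    card(P join A) = 120*40/(20) = 240
    cost = 5520 + 120*7 + 40*6 + 120 + 40 = 6760
step 4: join C via nl
    card(P join C) = 240*400/(80) = 1200
    cost = 6760 + 240*400 = 102760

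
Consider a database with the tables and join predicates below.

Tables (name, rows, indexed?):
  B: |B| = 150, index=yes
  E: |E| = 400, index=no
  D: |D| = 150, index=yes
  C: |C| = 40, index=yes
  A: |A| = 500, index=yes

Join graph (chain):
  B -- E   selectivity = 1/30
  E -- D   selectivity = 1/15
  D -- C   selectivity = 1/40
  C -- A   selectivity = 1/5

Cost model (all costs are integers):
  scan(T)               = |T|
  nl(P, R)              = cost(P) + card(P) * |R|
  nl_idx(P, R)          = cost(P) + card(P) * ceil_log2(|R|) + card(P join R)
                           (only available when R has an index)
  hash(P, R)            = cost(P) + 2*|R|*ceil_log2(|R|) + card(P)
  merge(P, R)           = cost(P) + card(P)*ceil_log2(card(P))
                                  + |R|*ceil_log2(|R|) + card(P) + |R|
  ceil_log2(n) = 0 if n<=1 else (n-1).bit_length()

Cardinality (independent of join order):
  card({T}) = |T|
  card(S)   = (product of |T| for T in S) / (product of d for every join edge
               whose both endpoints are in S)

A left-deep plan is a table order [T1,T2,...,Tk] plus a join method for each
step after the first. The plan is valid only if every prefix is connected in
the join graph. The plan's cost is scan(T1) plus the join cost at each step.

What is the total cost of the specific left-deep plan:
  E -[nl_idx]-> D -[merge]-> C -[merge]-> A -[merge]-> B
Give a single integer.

step 1: scan E: cost=400, card=400
step 2: join D via nl_idx
    card(P join D) = 400*150/(15) = 4000
    cost = 400 + 400*8 + 4000 = 7600
step 3: join C via merge
    card(P join C) = 4000*40/(40) = 4000
    cost = 7600 + 4000*12 + 40*6 + 4000 + 40 = 59880
step 4: join A via merge
    card(P join A) = 4000*500/(5) = 400000
    cost = 59880 + 4000*12 + 500*9 + 4000 + 500 = 116880
step 5: join B via merge
    card(P join B) = 400000*150/(30) = 2000000
    cost = 116880 + 400000*19 + 150*8 + 400000 + 150 = 8118230

8118230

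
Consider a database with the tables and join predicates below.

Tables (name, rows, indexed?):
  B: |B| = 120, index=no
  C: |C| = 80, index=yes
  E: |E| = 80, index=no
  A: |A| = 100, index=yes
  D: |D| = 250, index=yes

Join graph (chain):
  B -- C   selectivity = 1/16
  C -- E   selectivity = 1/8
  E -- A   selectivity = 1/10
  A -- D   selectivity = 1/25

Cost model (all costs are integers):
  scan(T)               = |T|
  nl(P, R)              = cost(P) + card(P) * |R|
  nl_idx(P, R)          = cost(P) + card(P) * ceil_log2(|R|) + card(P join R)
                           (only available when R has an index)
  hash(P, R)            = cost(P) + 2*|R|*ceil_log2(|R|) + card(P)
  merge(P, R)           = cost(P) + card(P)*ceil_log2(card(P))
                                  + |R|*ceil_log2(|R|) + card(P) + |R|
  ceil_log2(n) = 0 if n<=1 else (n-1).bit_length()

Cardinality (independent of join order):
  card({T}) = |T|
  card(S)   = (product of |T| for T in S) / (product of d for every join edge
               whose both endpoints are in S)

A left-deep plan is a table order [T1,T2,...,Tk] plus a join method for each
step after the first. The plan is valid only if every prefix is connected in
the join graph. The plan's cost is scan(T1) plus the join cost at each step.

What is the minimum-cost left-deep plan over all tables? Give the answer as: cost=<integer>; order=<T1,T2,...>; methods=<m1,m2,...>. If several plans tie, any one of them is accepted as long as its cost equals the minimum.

cost=74480; order=B,C,E,A,D; methods=hash,hash,hash,hash

Selinger DP (subsets sized 1..n):
  {B}: scan cost=120, card=120
  {C}: scan cost=80, card=80
  {E}: scan cost=80, card=80
  {A}: scan cost=100, card=100
  {D}: scan cost=250, card=250
  {BC}: card=600; try (C,hash)→1360, (C,nl_idx)→1560, (B,merge)→1680, (C,merge)→1720, (B,hash)→1840, (B,nl)→9680 …(+1); best=1360 via (C,hash)
  {CE}: card=800; try (E,hash)→1280, (C,hash)→1280, (E,merge)→1360, (C,merge)→1360, (C,nl_idx)→1440, (E,nl)→6480 …(+1); best=1280 via (E,hash)
  {AE}: card=800; try (E,hash)→1320, (A,nl_idx)→1440, (A,merge)→1520, (E,merge)→1540, (A,hash)→1560, (A,nl)→8080 …(+1); best=1320 via (E,hash)
  {AD}: card=1000; try (D,nl_idx)→1900, (A,hash)→1900, (A,nl_idx)→3000, (D,merge)→3150, (A,merge)→3300, (D,hash)→4200 …(+2); best=1900 via (D,nl_idx)
  {BCE}: card=6000; try (E,hash)→3080, (B,hash)→3760, (E,merge)→8600, (B,merge)→11040, (E,nl)→49360, (B,nl)→97280; best=3080 via (E,hash)
  {ACE}: card=8000; try (C,hash)→3240, (A,hash)→3480, (C,merge)→10760, (A,merge)→10880, (A,nl_idx)→14880, (C,nl_idx)→14920 …(+2); best=3240 via (C,hash)
  {ADE}: card=8000; try (E,hash)→4020, (D,hash)→6120, (D,merge)→12370, (E,merge)→13540, (D,nl_idx)→15720, (E,nl)→81900 …(+1); best=4020 via (E,hash)
  {ABCE}: card=60000; try (A,hash)→10480, (B,hash)→12920, (A,merge)→87880, (A,nl_idx)→105080, (B,merge)→116200, (A,nl)→603080 …(+1); best=10480 via (A,hash)
  {ACDE}: card=80000; try (C,hash)→13140, (D,hash)→15240, (C,merge)→116660, (D,merge)→117490, (C,nl_idx)→140020, (D,nl_idx)→147240 …(+2); best=13140 via (C,hash)
  {ABCDE}: card=600000; try (D,hash)→74480, (B,hash)→94820, (D,merge)→1032730, (D,nl_idx)→1090480, (B,merge)→1454100, (B,nl)→9613140 …(+1); best=74480 via (D,hash)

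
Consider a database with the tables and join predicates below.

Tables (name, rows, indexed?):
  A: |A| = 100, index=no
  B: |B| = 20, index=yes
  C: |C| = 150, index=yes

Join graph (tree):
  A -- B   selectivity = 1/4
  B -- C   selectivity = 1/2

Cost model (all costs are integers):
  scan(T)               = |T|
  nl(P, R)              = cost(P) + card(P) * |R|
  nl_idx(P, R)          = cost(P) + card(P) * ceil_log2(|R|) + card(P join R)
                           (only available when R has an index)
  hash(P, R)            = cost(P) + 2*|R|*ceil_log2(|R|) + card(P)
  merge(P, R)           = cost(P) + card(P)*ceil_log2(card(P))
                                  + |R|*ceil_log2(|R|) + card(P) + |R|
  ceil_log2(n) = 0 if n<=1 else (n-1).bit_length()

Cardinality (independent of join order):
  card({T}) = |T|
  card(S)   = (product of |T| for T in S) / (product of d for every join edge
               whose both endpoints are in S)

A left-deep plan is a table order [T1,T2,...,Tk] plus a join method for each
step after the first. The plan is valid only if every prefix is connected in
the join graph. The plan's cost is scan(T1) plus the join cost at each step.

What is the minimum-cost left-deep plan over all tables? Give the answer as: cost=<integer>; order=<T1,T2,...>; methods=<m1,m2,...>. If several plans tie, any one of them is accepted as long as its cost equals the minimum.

Selinger DP (subsets sized 1..n):
  {A}: scan cost=100, card=100
  {B}: scan cost=20, card=20
  {C}: scan cost=150, card=150
  {AB}: card=500; try (B,hash)→400, (A,merge)→940, (B,merge)→1020, (B,nl_idx)→1100, (A,hash)→1440, (A,nl)→2020 …(+1); best=400 via (B,hash)
  {BC}: card=1500; try (B,hash)→500, (C,merge)→1490, (B,merge)→1620, (C,nl_idx)→1680, (B,nl_idx)→2400, (C,hash)→2440 …(+2); best=500 via (B,hash)
  {ABC}: card=37500; try (C,hash)→3300, (A,hash)→3400, (C,merge)→6750, (A,merge)→19300, (C,nl_idx)→41900, (C,nl)→75400 …(+1); best=3300 via (C,hash)

cost=3300; order=A,B,C; methods=hash,hash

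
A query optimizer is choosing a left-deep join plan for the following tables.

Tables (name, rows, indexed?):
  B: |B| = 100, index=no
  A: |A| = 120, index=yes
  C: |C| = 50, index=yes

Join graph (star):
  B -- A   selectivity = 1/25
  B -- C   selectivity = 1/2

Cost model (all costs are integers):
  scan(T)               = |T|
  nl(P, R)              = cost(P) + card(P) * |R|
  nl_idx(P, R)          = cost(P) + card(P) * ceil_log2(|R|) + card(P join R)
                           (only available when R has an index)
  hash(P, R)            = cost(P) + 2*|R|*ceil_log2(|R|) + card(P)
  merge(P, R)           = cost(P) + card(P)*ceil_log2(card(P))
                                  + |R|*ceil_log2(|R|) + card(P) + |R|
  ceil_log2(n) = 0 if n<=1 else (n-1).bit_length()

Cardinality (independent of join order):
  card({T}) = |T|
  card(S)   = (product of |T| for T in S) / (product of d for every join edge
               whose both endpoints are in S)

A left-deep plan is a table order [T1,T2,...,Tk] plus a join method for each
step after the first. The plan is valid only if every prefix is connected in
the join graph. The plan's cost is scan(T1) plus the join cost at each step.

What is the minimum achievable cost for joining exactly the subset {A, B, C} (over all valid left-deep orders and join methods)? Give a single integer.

2360

Selinger DP over subsets of {A,B,C}:
  {B}: scan cost=100, card=100
  {A}: scan cost=120, card=120
  {C}: scan cost=50, card=50
  {AB}: card=480; try (A,nl_idx)→1280, (B,hash)→1640, (A,merge)→1860, (B,merge)→1880, (A,hash)→1880, (A,nl)→12100 …(+1); best=1280 via (A,nl_idx)
  {BC}: card=2500; try (C,hash)→800, (B,merge)→1200, (C,merge)→1250, (B,hash)→1500, (C,nl_idx)→3200, (B,nl)→5050 …(+1); best=800 via (C,hash)
  {ABC}: card=12000; try (C,hash)→2360, (A,hash)→4980, (C,merge)→6430, (C,nl_idx)→16160, (C,nl)→25280, (A,nl_idx)→30300 …(+2); best=2360 via (C,hash)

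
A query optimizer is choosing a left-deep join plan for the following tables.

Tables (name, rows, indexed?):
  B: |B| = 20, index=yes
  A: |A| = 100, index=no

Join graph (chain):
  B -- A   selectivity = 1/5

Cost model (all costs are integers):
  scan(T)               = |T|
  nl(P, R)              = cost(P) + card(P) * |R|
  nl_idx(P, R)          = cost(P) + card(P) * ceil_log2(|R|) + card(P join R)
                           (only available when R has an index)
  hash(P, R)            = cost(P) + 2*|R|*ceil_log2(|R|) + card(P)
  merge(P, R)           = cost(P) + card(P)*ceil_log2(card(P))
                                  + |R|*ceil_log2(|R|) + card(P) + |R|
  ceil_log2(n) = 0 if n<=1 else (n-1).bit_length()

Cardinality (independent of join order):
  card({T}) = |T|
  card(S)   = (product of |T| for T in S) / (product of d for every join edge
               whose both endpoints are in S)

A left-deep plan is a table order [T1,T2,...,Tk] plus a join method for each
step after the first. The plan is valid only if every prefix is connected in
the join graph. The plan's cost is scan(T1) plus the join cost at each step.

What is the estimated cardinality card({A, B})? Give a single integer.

400

Tables in S: A(100), B(20)
Edges inside S: B-A(d=5)
numerator = 100 * 20 = 2000
denominator = 5 = 5
card(S) = 2000 / 5 = 400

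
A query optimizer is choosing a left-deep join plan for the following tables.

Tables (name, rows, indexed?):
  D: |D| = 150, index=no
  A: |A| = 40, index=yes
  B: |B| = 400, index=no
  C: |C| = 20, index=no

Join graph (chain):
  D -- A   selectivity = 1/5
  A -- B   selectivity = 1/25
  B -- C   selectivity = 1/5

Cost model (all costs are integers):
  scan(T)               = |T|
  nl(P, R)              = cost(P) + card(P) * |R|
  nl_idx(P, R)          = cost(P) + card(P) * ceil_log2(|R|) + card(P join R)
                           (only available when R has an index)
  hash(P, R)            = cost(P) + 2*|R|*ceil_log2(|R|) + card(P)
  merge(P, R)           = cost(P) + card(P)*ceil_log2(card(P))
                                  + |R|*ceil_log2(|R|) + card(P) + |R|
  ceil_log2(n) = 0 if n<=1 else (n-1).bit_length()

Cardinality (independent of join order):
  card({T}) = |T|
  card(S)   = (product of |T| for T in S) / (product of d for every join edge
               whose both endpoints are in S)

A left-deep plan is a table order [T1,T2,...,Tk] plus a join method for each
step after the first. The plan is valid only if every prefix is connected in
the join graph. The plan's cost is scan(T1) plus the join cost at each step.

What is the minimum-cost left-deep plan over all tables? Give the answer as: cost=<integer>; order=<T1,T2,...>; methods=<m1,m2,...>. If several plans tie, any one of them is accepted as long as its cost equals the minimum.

Selinger DP (subsets sized 1..n):
  {D}: scan cost=150, card=150
  {A}: scan cost=40, card=40
  {B}: scan cost=400, card=400
  {C}: scan cost=20, card=20
  {AD}: card=1200; try (A,hash)→780, (D,merge)→1670, (A,merge)→1780, (A,nl_idx)→2250, (D,hash)→2480, (D,nl)→6040 …(+1); best=780 via (A,hash)
  {AB}: card=640; try (A,hash)→1280, (A,nl_idx)→3440, (B,merge)→4320, (A,merge)→4680, (B,hash)→7280, (B,nl)→16040 …(+1); best=1280 via (A,hash)
  {BC}: card=1600; try (C,hash)→1000, (B,merge)→4140, (C,merge)→4520, (B,hash)→7240, (B,nl)→8020, (C,nl)→8400; best=1000 via (C,hash)
  {ABD}: card=19200; try (D,hash)→4320, (B,hash)→9180, (D,merge)→9670, (B,merge)→19180, (D,nl)→97280, (B,nl)→480780; best=4320 via (D,hash)
  {ABC}: card=2560; try (C,hash)→2120, (A,hash)→3080, (C,merge)→8440, (A,nl_idx)→13160, (C,nl)→14080, (A,merge)→20480 …(+1); best=2120 via (C,hash)
  {ABCD}: card=76800; try (D,hash)→7080, (C,hash)→23720, (D,merge)→36750, (C,merge)→311640, (D,nl)→386120, (C,nl)→388320; best=7080 via (D,hash)

cost=7080; order=B,A,C,D; methods=hash,hash,hash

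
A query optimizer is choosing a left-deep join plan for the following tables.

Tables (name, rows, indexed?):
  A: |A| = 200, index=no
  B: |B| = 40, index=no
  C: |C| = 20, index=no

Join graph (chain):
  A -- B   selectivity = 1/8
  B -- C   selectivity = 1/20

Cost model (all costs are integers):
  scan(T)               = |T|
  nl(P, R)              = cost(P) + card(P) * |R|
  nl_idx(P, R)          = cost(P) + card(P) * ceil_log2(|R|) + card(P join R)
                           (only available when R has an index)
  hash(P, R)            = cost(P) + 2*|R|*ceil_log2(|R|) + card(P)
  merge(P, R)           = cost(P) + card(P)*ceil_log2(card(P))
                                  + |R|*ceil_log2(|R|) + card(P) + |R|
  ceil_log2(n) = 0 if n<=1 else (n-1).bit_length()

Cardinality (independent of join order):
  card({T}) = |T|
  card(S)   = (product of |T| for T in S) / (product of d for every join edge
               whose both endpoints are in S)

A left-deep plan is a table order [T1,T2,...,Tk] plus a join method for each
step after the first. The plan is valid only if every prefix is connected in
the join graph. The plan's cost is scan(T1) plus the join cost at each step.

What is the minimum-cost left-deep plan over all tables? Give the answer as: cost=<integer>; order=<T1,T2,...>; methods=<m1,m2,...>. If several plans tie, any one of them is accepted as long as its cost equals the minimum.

Selinger DP (subsets sized 1..n):
  {A}: scan cost=200, card=200
  {B}: scan cost=40, card=40
  {C}: scan cost=20, card=20
  {AB}: card=1000; try (B,hash)→880, (A,merge)→2120, (B,merge)→2280, (A,hash)→3280, (A,nl)→8040, (B,nl)→8200; best=880 via (B,hash)
  {BC}: card=40; try (C,hash)→280, (B,merge)→420, (C,merge)→440, (B,hash)→520, (B,nl)→820, (C,nl)→840; best=280 via (C,hash)
  {ABC}: card=1000; try (C,hash)→2080, (A,merge)→2360, (A,hash)→3520, (A,nl)→8280, (C,merge)→12000, (C,nl)→20880; best=2080 via (C,hash)

cost=2080; order=A,B,C; methods=hash,hash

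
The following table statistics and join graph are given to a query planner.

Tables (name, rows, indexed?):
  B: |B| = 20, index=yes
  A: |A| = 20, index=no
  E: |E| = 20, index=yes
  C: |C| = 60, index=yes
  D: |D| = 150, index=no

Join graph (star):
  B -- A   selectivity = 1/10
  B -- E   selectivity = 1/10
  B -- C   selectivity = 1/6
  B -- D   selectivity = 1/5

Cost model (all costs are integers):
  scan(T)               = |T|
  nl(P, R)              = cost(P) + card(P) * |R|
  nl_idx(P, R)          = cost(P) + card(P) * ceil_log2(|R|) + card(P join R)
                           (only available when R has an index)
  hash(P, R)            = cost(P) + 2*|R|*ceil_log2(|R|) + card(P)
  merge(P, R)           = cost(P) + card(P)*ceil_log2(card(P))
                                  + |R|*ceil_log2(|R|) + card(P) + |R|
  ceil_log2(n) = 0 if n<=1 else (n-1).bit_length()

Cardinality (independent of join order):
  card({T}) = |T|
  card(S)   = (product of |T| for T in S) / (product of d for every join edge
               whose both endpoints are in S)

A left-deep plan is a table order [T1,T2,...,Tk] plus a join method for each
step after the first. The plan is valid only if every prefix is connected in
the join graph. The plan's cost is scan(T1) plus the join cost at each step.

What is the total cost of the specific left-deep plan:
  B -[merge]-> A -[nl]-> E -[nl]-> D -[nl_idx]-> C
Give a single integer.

51460

step 1: scan B: cost=20, card=20
step 2: join A via merge
    card(P join A) = 20*20/(10) = 40
    cost = 20 + 20*5 + 20*5 + 20 + 20 = 260
step 3: join E via nl
    card(P join E) = 40*20/(10) = 80
    cost = 260 + 40*20 = 1060
step 4: join D via nl
    card(P join D) = 80*150/(5) = 2400
    cost = 1060 + 80*150 = 13060
step 5: join C via nl_idx
    card(P join C) = 2400*60/(6) = 24000
    cost = 13060 + 2400*6 + 24000 = 51460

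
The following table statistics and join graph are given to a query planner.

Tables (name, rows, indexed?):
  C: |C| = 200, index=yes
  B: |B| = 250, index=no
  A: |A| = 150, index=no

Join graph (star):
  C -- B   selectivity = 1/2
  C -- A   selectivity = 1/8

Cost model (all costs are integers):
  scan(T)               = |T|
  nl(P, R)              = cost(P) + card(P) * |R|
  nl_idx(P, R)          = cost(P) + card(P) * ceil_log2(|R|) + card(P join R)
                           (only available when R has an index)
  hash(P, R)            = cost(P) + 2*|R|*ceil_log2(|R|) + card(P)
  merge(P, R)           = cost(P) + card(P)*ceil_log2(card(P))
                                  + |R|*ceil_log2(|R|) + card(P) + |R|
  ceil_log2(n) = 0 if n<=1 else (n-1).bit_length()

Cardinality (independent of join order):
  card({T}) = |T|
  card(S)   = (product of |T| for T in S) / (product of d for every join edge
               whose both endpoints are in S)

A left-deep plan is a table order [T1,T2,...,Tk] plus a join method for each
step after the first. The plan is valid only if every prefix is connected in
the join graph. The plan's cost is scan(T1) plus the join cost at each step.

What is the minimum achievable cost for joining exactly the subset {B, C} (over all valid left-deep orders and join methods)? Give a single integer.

3700

Selinger DP over subsets of {B,C}:
  {C}: scan cost=200, card=200
  {B}: scan cost=250, card=250
  {BC}: card=25000; try (C,hash)→3700, (B,merge)→4250, (C,merge)→4300, (B,hash)→4400, (C,nl_idx)→27250, (B,nl)→50200 …(+1); best=3700 via (C,hash)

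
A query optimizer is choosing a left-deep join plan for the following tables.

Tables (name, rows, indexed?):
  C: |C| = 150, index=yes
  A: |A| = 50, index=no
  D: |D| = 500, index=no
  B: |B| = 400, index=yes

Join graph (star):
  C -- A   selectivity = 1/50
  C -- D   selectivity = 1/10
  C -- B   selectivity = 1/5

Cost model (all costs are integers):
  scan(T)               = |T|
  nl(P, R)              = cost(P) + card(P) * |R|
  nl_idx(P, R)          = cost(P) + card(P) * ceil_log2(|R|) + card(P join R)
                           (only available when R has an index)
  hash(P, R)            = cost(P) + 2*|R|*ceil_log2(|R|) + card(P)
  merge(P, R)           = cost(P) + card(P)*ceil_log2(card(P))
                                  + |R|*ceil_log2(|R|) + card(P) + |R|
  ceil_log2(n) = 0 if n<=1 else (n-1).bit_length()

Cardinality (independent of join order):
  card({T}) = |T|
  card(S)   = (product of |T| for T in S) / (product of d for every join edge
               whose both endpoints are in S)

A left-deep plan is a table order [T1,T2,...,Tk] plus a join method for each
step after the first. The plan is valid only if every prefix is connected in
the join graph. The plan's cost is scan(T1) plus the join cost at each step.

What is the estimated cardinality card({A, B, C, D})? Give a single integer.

Tables in S: A(50), B(400), C(150), D(500)
Edges inside S: C-A(d=50), C-D(d=10), C-B(d=5)
numerator = 50 * 400 * 150 * 500 = 1500000000
denominator = 50 * 10 * 5 = 2500
card(S) = 1500000000 / 2500 = 600000

600000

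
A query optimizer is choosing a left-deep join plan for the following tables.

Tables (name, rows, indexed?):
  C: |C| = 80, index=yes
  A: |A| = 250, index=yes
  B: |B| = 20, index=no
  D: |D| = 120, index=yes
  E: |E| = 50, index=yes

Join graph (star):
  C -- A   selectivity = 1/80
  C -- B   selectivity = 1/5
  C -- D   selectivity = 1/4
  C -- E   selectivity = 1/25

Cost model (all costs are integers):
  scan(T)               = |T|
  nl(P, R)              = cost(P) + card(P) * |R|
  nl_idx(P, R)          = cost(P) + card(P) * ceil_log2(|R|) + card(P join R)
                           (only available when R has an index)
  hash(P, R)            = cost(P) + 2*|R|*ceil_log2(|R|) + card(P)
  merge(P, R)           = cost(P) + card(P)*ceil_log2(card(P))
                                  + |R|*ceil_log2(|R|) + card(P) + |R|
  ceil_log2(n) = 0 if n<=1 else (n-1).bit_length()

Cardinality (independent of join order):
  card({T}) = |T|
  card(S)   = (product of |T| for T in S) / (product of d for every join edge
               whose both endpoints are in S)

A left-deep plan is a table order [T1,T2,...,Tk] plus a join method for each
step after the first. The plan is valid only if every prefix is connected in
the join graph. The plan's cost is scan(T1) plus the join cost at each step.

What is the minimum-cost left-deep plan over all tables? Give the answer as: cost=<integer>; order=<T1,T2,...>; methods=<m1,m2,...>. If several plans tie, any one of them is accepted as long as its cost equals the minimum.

Selinger DP (subsets sized 1..n):
  {C}: scan cost=80, card=80
  {A}: scan cost=250, card=250
  {B}: scan cost=20, card=20
  {D}: scan cost=120, card=120
  {E}: scan cost=50, card=50
  {AC}: card=250; try (A,nl_idx)→970, (C,hash)→1620, (C,nl_idx)→2250, (A,merge)→2970, (C,merge)→3140, (A,hash)→4160 …(+2); best=970 via (A,nl_idx)
  {BC}: card=320; try (B,hash)→360, (C,nl_idx)→480, (C,merge)→780, (B,merge)→840, (C,hash)→1160, (C,nl)→1620 …(+1); best=360 via (B,hash)
  {CD}: card=2400; try (C,hash)→1360, (D,merge)→1680, (C,merge)→1720, (D,hash)→1840, (D,nl_idx)→3040, (C,nl_idx)→3360 …(+2); best=1360 via (C,hash)
  {CE}: card=160; try (C,nl_idx)→560, (E,nl_idx)→720, (E,hash)→760, (C,merge)→1040, (E,merge)→1070, (C,hash)→1220 …(+2); best=560 via (C,nl_idx)
  {ABC}: card=1000; try (B,hash)→1420, (B,merge)→3340, (A,nl_idx)→3920, (A,hash)→4680, (A,merge)→5810, (B,nl)→5970 …(+1); best=1420 via (B,hash)
  {ACD}: card=7500; try (D,hash)→2900, (D,merge)→4180, (A,hash)→7760, (D,nl_idx)→10220, (A,nl_idx)→28060, (D,nl)→30970 …(+2); best=2900 via (D,hash)
  {ACE}: card=500; try (E,hash)→1820, (A,nl_idx)→2340, (E,nl_idx)→2970, (E,merge)→3570, (A,merge)→4250, (A,hash)→4720 …(+2); best=1820 via (E,hash)
  {BCD}: card=9600; try (D,hash)→2360, (B,hash)→3960, (D,merge)→4520, (D,nl_idx)→12200, (B,merge)→32680, (D,nl)→38760 …(+1); best=2360 via (D,hash)
  {BCE}: card=640; try (B,hash)→920, (E,hash)→1280, (B,merge)→2120, (E,nl_idx)→2920, (B,nl)→3760, (E,merge)→3910 …(+1); best=920 via (B,hash)
  {CDE}: card=4800; try (D,hash)→2400, (D,merge)→2960, (E,hash)→4360, (D,nl_idx)→6480, (D,nl)→19760, (E,nl_idx)→20560 …(+2); best=2400 via (D,hash)
  {ABCD}: card=30000; try (D,hash)→4100, (B,hash)→10600, (D,merge)→13380, (A,hash)→15960, (D,nl_idx)→38420, (B,merge)→108020 …(+5); best=4100 via (D,hash)
  {ABCE}: card=2000; try (B,hash)→2520, (E,hash)→3020, (A,hash)→5560, (B,merge)→6940, (A,nl_idx)→8040, (E,nl_idx)→9420 …(+5); best=2520 via (B,hash)
  {ACDE}: card=15000; try (D,hash)→4000, (D,merge)→7780, (E,hash)→11000, (A,hash)→11200, (D,nl_idx)→20320, (A,nl_idx)→55800 …(+6); best=4000 via (D,hash)
  {BCDE}: card=19200; try (D,hash)→3240, (B,hash)→7400, (D,merge)→8920, (E,hash)→12560, (D,nl_idx)→24600, (B,merge)→69720 …(+5); best=3240 via (D,hash)
  {ABCDE}: card=60000; try (D,hash)→6200, (B,hash)→19200, (A,hash)→26440, (D,merge)→27480, (E,hash)→34700, (D,nl_idx)→76520 …(+9); best=6200 via (D,hash)

cost=6200; order=C,A,E,B,D; methods=nl_idx,hash,hash,hash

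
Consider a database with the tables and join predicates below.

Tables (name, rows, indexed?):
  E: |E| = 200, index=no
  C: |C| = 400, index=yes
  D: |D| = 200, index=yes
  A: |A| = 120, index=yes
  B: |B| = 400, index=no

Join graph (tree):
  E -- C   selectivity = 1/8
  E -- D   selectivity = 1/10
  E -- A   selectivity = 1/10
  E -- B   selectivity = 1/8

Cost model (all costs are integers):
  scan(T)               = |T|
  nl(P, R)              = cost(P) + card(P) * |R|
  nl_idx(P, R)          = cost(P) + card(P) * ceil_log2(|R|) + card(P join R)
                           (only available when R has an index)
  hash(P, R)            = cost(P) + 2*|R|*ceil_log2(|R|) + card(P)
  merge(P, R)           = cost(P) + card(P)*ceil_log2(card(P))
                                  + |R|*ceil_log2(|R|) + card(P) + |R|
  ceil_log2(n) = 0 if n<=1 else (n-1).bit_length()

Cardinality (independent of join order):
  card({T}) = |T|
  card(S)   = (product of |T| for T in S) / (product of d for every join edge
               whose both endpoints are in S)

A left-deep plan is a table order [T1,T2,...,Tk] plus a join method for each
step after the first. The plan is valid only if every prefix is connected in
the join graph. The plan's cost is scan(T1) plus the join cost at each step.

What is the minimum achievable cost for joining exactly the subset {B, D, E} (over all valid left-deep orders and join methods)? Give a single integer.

Selinger DP over subsets of {B,D,E}:
  {E}: scan cost=200, card=200
  {D}: scan cost=200, card=200
  {B}: scan cost=400, card=400
  {DE}: card=4000; try (E,hash)→3600, (D,hash)→3600, (E,merge)→3800, (D,merge)→3800, (D,nl_idx)→5800, (E,nl)→40200 …(+1); best=3600 via (E,hash)
  {BE}: card=10000; try (E,hash)→4000, (B,merge)→6000, (E,merge)→6200, (B,hash)→7600, (B,nl)→80200, (E,nl)→80400; best=4000 via (E,hash)
  {BDE}: card=200000; try (B,hash)→14800, (D,hash)→17200, (B,merge)→59600, (D,merge)→155800, (D,nl_idx)→284000, (B,nl)→1603600 …(+1); best=14800 via (B,hash)

14800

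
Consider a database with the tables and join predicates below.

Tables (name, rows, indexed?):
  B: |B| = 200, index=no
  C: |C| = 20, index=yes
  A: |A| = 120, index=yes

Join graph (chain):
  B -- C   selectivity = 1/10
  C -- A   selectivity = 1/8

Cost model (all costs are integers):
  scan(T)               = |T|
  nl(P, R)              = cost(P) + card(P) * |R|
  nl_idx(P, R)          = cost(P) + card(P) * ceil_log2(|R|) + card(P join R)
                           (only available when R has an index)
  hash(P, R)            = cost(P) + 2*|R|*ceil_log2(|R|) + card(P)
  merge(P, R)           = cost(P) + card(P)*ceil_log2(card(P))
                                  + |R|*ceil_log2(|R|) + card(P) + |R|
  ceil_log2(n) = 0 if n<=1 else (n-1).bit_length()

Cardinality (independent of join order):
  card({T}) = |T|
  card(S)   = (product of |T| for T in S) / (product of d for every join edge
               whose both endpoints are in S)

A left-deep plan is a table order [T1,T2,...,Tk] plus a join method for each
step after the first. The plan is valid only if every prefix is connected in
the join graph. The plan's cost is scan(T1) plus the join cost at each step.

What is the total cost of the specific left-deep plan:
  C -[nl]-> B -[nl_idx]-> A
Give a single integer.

12820

step 1: scan C: cost=20, card=20
step 2: join B via nl
    card(P join B) = 20*200/(10) = 400
    cost = 20 + 20*200 = 4020
step 3: join A via nl_idx
    card(P join A) = 400*120/(8) = 6000
    cost = 4020 + 400*7 + 6000 = 12820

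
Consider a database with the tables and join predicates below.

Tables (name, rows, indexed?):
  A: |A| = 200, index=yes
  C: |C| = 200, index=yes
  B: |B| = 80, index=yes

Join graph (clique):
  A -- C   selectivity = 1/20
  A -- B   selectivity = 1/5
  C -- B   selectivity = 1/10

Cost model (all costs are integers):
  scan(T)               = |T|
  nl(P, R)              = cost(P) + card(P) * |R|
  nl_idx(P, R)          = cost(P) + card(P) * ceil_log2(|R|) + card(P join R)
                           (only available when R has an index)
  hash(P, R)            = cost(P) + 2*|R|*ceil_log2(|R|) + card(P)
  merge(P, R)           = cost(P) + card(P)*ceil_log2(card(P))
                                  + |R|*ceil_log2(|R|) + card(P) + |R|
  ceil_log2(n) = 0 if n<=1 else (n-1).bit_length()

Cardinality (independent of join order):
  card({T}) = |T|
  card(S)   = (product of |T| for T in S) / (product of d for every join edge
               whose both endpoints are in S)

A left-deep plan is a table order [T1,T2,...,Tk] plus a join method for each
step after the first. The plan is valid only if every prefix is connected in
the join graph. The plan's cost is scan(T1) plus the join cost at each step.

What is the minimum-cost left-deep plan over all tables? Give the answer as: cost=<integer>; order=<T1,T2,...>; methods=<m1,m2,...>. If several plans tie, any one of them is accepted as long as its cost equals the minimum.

Selinger DP (subsets sized 1..n):
  {A}: scan cost=200, card=200
  {C}: scan cost=200, card=200
  {B}: scan cost=80, card=80
  {AC}: card=2000; try (C,hash)→3600, (A,hash)→3600, (C,merge)→3800, (C,nl_idx)→3800, (A,merge)→3800, (A,nl_idx)→3800 …(+2); best=3600 via (C,hash)
  {AB}: card=3200; try (B,hash)→1520, (A,merge)→2520, (B,merge)→2640, (A,hash)→3360, (A,nl_idx)→3920, (B,nl_idx)→4800 …(+2); best=1520 via (B,hash)
  {BC}: card=1600; try (B,hash)→1520, (C,nl_idx)→2320, (C,merge)→2520, (B,merge)→2640, (B,nl_idx)→3200, (C,hash)→3360 …(+2); best=1520 via (B,hash)
  {ABC}: card=3200; try (A,hash)→6320, (B,hash)→6720, (C,hash)→7920, (A,nl_idx)→17520, (B,nl_idx)→20800, (A,merge)→22520 …(+6); best=6320 via (A,hash)

cost=6320; order=C,B,A; methods=hash,hash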